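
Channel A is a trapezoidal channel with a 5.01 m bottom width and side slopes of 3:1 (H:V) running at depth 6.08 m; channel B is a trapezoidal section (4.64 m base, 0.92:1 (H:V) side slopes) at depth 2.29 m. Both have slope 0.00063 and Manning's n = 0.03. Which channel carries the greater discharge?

Channel A: With bottom width b = 5.01 m and side slope z = 3: A = (b + zy)y = (5.01 + 3×6.08)×6.08 = 141.4 m²; P = b + 2y√(1+z²) = 5.01 + 2×6.08×3.162 = 43.46 m. Hydraulic radius R = A/P = 141.4/43.46 = 3.252 m. Q_A = (1/0.03)·141.4·3.252^(2/3)·√0.00063 = 259.6 m³/s.
Channel B: With bottom width b = 4.64 m and side slope z = 0.92: A = (b + zy)y = (4.64 + 0.92×2.29)×2.29 = 15.45 m²; P = b + 2y√(1+z²) = 4.64 + 2×2.29×1.359 = 10.86 m. Hydraulic radius R = A/P = 15.45/10.86 = 1.422 m. Q_B = (1/0.03)·15.45·1.422^(2/3)·√0.00063 = 16.35 m³/s.
Q_A = 259.6 m³/s vs Q_B = 16.35 m³/s, so channel A carries more.

channel A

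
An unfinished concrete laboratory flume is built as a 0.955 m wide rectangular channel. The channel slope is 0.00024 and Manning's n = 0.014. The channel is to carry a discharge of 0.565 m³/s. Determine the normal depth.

y_n = 1.11 m

Manning's equation rearranged: A R^(2/3) = nQ / (1·√S) = 0.014 × 0.565 / (√0.00024) = 0.5106.
At y = 1.32 m: A R^(2/3) = 0.6268 — too large.
At y = 0.774 m: A R^(2/3) = 0.3278 — too small.
At y = 1.11 m: A R^(2/3) = 0.5102 — close enough.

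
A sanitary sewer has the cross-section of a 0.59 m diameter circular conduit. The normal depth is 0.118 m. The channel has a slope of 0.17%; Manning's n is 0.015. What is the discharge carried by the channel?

For a circular section of diameter D = 0.59 m at depth y = 0.118 m, the central angle is θ = 2 arccos(1 − 2y/D) = 1.855 rad. Then A = (D²/8)(θ − sin θ) = 0.03893 m² and P = Dθ/2 = 0.5471 m.
Hydraulic radius R = A/P = 0.03893/0.5471 = 0.07115 m.
Manning's equation: Q = (1/n) A R^(2/3) S^(1/2) = (1/0.015) × 0.03893 × 0.07115^(2/3) × 0.0017^(1/2) = 0.0184 m³/s.

Q = 0.0184 m³/s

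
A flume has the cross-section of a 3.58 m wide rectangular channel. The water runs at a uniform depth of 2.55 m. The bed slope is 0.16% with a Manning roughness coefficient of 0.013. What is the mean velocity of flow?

V = 3.18 m/s

Flow area A = b·y = 3.58 × 2.55 = 9.129 m². Wetted perimeter P = b + 2y = 3.58 + 2×2.55 = 8.68 m.
Hydraulic radius R = A/P = 9.129/8.68 = 1.052 m.
From Manning's equation, V = (1/n) R^(2/3) S^(1/2) = (1/0.013) × 1.052^(2/3) × 0.0016^(1/2) = 3.18 m/s.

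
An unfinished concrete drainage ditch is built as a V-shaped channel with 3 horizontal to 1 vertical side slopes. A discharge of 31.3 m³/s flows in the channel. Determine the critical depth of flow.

y_c = 1.86 m

At critical depth, Q² T / (g A³) = 1, i.e. A³/T = Q²/g = 31.3²/9.81 = 99.87.
Trying y = 1.29 m: A³/T = 16.08 — low.
Trying y = 2.24 m: A³/T = 253.8 — high.
Trying y = 1.86 m: A³/T = 100.2 — ≈ 99.87.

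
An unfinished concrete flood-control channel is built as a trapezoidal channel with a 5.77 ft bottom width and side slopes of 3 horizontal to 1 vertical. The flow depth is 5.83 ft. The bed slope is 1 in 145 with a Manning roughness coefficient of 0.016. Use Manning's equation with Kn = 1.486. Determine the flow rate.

Q = 2260 ft³/s

With bottom width b = 5.77 ft and side slope z = 3: A = (b + zy)y = (5.77 + 3×5.83)×5.83 = 135.6 ft²; P = b + 2y√(1+z²) = 5.77 + 2×5.83×3.162 = 42.64 ft.
Hydraulic radius R = A/P = 135.6/42.64 = 3.18 ft.
Manning's equation: Q = (1.486/n) A R^(2/3) S^(1/2) = (1.486/0.016) × 135.6 × 3.18^(2/3) × 0.006897^(1/2) = 2260 ft³/s.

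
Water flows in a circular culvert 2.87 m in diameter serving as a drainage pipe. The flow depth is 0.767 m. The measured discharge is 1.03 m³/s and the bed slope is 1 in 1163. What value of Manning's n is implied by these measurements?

For a circular section of diameter D = 2.87 m at depth y = 0.767 m, the central angle is θ = 2 arccos(1 − 2y/D) = 2.173 rad. Then A = (D²/8)(θ − sin θ) = 1.389 m² and P = Dθ/2 = 3.119 m.
Hydraulic radius R = A/P = 1.389/3.119 = 0.4455 m.
Rearranging Manning's equation: n = (1/Q) A R^(2/3) S^(1/2) = (1/1.03) × 1.389 × 0.4455^(2/3) × √0.0008598 = 0.0231.

n = 0.0231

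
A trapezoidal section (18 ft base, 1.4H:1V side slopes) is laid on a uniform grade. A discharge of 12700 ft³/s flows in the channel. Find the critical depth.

At critical depth, Q² T / (g A³) = 1, i.e. A³/T = Q²/g = 12700²/32.2 = 5009000.
Try y = 21.1 ft: A³/T = 13090000 — high.
Try y = 14.1 ft: A³/T = 2621000 — low.
Try y = 16.6 ft: A³/T = 4976000 — close enough.

y_c = 16.6 ft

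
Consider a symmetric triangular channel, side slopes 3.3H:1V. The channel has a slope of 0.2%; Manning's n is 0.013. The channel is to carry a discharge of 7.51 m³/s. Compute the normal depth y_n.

y_n = 1.03 m

Manning's equation rearranged: A R^(2/3) = nQ / (1·√S) = 0.013 × 7.51 / (√0.002) = 2.183.
Trying y = 0.761 m: A R^(2/3) = 0.9745 — short.
Trying y = 1.22 m: A R^(2/3) = 3.431 — over.
Trying y = 1.03 m: A R^(2/3) = 2.184 — matches.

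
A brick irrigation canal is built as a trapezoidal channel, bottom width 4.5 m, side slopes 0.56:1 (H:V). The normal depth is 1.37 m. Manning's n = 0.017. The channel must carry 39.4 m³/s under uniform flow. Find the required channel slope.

With bottom width b = 4.5 m and side slope z = 0.56: A = (b + zy)y = (4.5 + 0.56×1.37)×1.37 = 7.216 m²; P = b + 2y√(1+z²) = 4.5 + 2×1.37×1.146 = 7.64 m.
Hydraulic radius R = A/P = 7.216/7.64 = 0.9445 m.
From Manning's equation, S = [nQ / (1 A R^(2/3))]² = [0.017 × 39.4 / (1 × 7.216 × 0.9445^(2/3))]² = 0.0093.

S = 0.0093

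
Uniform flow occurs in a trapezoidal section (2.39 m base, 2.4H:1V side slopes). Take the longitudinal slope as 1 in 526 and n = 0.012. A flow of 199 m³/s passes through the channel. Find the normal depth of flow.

y_n = 3.45 m

Manning's equation rearranged: A R^(2/3) = nQ / (1·√S) = 0.012 × 199 / (√0.001901) = 54.77.
Trying y = 3.04 m: A R^(2/3) = 40.58 — short.
Trying y = 3.78 m: A R^(2/3) = 67.98 — over.
Trying y = 3.45 m: A R^(2/3) = 54.69 — ≈ 54.77.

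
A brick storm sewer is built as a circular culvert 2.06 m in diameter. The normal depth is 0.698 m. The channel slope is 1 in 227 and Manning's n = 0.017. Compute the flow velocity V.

V = 2.08 m/s

For a circular section of diameter D = 2.06 m at depth y = 0.698 m, the central angle is θ = 2 arccos(1 − 2y/D) = 2.485 rad. Then A = (D²/8)(θ − sin θ) = 0.9946 m² and P = Dθ/2 = 2.56 m.
Hydraulic radius R = A/P = 0.9946/2.56 = 0.3885 m.
From Manning's equation, V = (1/n) R^(2/3) S^(1/2) = (1/0.017) × 0.3885^(2/3) × 0.004405^(1/2) = 2.08 m/s.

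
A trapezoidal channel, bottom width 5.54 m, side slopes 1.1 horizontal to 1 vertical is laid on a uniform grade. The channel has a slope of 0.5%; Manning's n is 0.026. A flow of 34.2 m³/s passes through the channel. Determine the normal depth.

y_n = 1.59 m

Manning's equation rearranged: A R^(2/3) = nQ / (1·√S) = 0.026 × 34.2 / (√0.005) = 12.58.
At y = 1.88 m: A R^(2/3) = 16.91 — too large.
At y = 1.59 m: A R^(2/3) = 12.56 — ≈ 12.58.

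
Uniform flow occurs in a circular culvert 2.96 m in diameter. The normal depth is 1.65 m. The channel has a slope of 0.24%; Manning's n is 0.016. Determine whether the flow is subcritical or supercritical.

For a circular section of diameter D = 2.96 m at depth y = 1.65 m, the central angle is θ = 2 arccos(1 − 2y/D) = 3.372 rad. Then A = (D²/8)(θ − sin θ) = 3.943 m² and P = Dθ/2 = 4.99 m.
Hydraulic radius R = A/P = 3.943/4.99 = 0.7901 m.
V = (1/n) R^(2/3) √S = (1/0.016) × 0.7901^(2/3) × √0.0024 = 2.617 m/s. Hydraulic depth D_h = A/T = 3.943/2.94 = 1.341 m.
Froude number Fr = V/√(g·D_h) = 2.617/√(9.81×1.341) = 0.722, which is less than 1, so the flow is subcritical.

subcritical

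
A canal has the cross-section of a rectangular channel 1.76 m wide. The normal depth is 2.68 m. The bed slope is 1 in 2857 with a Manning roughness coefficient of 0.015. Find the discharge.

Flow area A = b·y = 1.76 × 2.68 = 4.717 m². Wetted perimeter P = b + 2y = 1.76 + 2×2.68 = 7.12 m.
Hydraulic radius R = A/P = 4.717/7.12 = 0.6625 m.
Manning's equation: Q = (1/n) A R^(2/3) S^(1/2) = (1/0.015) × 4.717 × 0.6625^(2/3) × 0.00035^(1/2) = 4.47 m³/s.

Q = 4.47 m³/s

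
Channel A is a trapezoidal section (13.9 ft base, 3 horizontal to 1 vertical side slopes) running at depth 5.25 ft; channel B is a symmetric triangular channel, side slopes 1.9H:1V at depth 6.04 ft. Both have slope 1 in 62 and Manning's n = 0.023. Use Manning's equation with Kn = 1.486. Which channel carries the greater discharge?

channel A

Channel A: With bottom width b = 13.9 ft and side slope z = 3: A = (b + zy)y = (13.9 + 3×5.25)×5.25 = 155.7 ft²; P = b + 2y√(1+z²) = 13.9 + 2×5.25×3.162 = 47.1 ft. Hydraulic radius R = A/P = 155.7/47.1 = 3.305 ft. Q_A = (1.486/0.023)·155.7·3.305^(2/3)·√0.01613 = 2834 ft³/s.
Channel B: For a triangular section with side slope z = 1.9: A = zy² = 1.9×6.04² = 69.32 ft²; P = 2y√(1+z²) = 2×6.04×2.147 = 25.94 ft. Hydraulic radius R = A/P = 69.32/25.94 = 2.672 ft. Q_B = (1.486/0.023)·69.32·2.672^(2/3)·√0.01613 = 1095 ft³/s.
Q_A = 2834 ft³/s vs Q_B = 1095 ft³/s, so channel A carries more.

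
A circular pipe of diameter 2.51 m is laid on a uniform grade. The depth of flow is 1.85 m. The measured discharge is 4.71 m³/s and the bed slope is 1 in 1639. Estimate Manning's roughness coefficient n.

n = 0.017

For a circular section of diameter D = 2.51 m at depth y = 1.85 m, the central angle is θ = 2 arccos(1 − 2y/D) = 4.129 rad. Then A = (D²/8)(θ − sin θ) = 3.909 m² and P = Dθ/2 = 5.183 m.
Hydraulic radius R = A/P = 3.909/5.183 = 0.7544 m.
Rearranging Manning's equation: n = (1/Q) A R^(2/3) S^(1/2) = (1/4.71) × 3.909 × 0.7544^(2/3) × √0.0006101 = 0.017.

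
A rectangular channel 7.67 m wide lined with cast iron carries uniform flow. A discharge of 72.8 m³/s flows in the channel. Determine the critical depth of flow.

For a rectangular channel, critical depth y_c = (q²/g)^(1/3) where q = Q/b = 72.8/7.67 = 9.492 m²/s.
So y_c = (9.492²/9.81)^(1/3) = 2.09 m.

y_c = 2.09 m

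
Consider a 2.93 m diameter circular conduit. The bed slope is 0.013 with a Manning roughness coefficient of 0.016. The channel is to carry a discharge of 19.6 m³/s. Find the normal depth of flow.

Manning's equation rearranged: A R^(2/3) = nQ / (1·√S) = 0.016 × 19.6 / (√0.013) = 2.75.
At y = 1.71 m: A R^(2/3) = 3.527 — too large.
At y = 1.47 m: A R^(2/3) = 2.755 — close enough.

y_n = 1.47 m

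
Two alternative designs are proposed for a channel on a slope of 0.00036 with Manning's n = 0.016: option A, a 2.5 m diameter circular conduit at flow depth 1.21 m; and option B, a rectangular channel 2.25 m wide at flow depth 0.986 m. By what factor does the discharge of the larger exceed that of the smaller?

1.17

Channel A: For a circular section of diameter D = 2.5 m at depth y = 1.21 m, the central angle is θ = 2 arccos(1 − 2y/D) = 3.078 rad. Then A = (D²/8)(θ − sin θ) = 2.354 m² and P = Dθ/2 = 3.847 m. Hydraulic radius R = A/P = 2.354/3.847 = 0.612 m. Q_A = (1/0.016)·2.354·0.612^(2/3)·√0.00036 = 2.013 m³/s.
Channel B: Flow area A = b·y = 2.25 × 0.986 = 2.219 m². Wetted perimeter P = b + 2y = 2.25 + 2×0.986 = 4.222 m. Hydraulic radius R = A/P = 2.219/4.222 = 0.5255 m. Q_B = (1/0.016)·2.219·0.5255^(2/3)·√0.00036 = 1.713 m³/s.
The larger discharge is 2.013 m³/s and the smaller is 1.713 m³/s; the ratio is 1.17.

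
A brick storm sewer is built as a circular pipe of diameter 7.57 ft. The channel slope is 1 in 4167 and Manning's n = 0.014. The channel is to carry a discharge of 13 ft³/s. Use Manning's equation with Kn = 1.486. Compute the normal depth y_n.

Manning's equation rearranged: A R^(2/3) = nQ / (1.486·√S) = 0.014 × 13 / (1.486 × √0.00024) = 7.906.
At y = 2.06 ft: A R^(2/3) = 11.15 — over.
At y = 1.73 ft: A R^(2/3) = 7.888 — close enough.

y_n = 1.73 ft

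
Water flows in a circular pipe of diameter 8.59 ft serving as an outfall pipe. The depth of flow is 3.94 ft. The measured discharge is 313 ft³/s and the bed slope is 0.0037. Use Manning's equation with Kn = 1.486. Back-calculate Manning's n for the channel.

n = 0.012

For a circular section of diameter D = 8.59 ft at depth y = 3.94 ft, the central angle is θ = 2 arccos(1 − 2y/D) = 2.976 rad. Then A = (D²/8)(θ − sin θ) = 25.93 ft² and P = Dθ/2 = 12.78 ft.
Hydraulic radius R = A/P = 25.93/12.78 = 2.029 ft.
Rearranging Manning's equation: n = (1.486/Q) A R^(2/3) S^(1/2) = (1.486/313) × 25.93 × 2.029^(2/3) × √0.0037 = 0.012.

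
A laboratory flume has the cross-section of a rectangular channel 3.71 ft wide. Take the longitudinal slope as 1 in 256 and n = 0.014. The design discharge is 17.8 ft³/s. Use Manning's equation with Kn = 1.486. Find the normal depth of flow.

Manning's equation rearranged: A R^(2/3) = nQ / (1.486·√S) = 0.014 × 17.8 / (1.486 × √0.003906) = 2.683.
At y = 1.22 ft: A R^(2/3) = 3.69 — too large.
At y = 0.801 ft: A R^(2/3) = 2.018 — too small.
At y = 0.975 ft: A R^(2/3) = 2.684 — ≈ 2.683.

y_n = 0.975 ft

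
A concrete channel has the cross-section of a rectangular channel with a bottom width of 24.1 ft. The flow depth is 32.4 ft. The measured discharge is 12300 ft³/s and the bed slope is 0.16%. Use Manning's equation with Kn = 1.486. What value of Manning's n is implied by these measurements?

n = 0.0161

Flow area A = b·y = 24.1 × 32.4 = 780.8 ft². Wetted perimeter P = b + 2y = 24.1 + 2×32.4 = 88.9 ft.
Hydraulic radius R = A/P = 780.8/88.9 = 8.783 ft.
Rearranging Manning's equation: n = (1.486/Q) A R^(2/3) S^(1/2) = (1.486/12300) × 780.8 × 8.783^(2/3) × √0.0016 = 0.0161.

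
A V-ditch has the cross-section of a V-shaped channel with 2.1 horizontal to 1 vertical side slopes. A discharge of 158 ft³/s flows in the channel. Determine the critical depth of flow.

At critical depth, Q² T / (g A³) = 1, i.e. A³/T = Q²/g = 158²/32.2 = 775.3.
Try y = 4.09 ft: A³/T = 2524 — too large.
Try y = 2.22 ft: A³/T = 118.9 — too small.
Try y = 3.23 ft: A³/T = 775.2 — ≈ 775.3.

y_c = 3.23 ft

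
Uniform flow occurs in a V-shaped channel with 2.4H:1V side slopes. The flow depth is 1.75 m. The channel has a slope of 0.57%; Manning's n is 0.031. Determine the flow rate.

Q = 15.5 m³/s

For a triangular section with side slope z = 2.4: A = zy² = 2.4×1.75² = 7.35 m²; P = 2y√(1+z²) = 2×1.75×2.6 = 9.1 m.
Hydraulic radius R = A/P = 7.35/9.1 = 0.8077 m.
Manning's equation: Q = (1/n) A R^(2/3) S^(1/2) = (1/0.031) × 7.35 × 0.8077^(2/3) × 0.0057^(1/2) = 15.5 m³/s.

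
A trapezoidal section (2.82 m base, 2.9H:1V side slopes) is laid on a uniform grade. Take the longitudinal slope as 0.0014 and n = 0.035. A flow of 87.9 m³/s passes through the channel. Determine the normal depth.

y_n = 3.77 m

Manning's equation rearranged: A R^(2/3) = nQ / (1·√S) = 0.035 × 87.9 / (√0.0014) = 82.22.
At y = 3.3 m: A R^(2/3) = 59.89 — short.
At y = 4.21 m: A R^(2/3) = 107.3 — over.
At y = 3.77 m: A R^(2/3) = 82.25 — ≈ 82.22.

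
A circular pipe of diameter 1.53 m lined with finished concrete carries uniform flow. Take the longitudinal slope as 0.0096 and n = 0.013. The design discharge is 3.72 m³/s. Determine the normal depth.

Manning's equation rearranged: A R^(2/3) = nQ / (1·√S) = 0.013 × 3.72 / (√0.0096) = 0.4936.
Trying y = 0.596 m: A R^(2/3) = 0.311 — too small.
Trying y = 0.924 m: A R^(2/3) = 0.6574 — too large.
Trying y = 0.774 m: A R^(2/3) = 0.4941 — ≈ 0.4936.

y_n = 0.774 m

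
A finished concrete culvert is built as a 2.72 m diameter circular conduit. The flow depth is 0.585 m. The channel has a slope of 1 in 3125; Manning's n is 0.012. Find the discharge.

For a circular section of diameter D = 2.72 m at depth y = 0.585 m, the central angle is θ = 2 arccos(1 − 2y/D) = 1.929 rad. Then A = (D²/8)(θ − sin θ) = 0.9178 m² and P = Dθ/2 = 2.623 m.
Hydraulic radius R = A/P = 0.9178/2.623 = 0.3498 m.
Manning's equation: Q = (1/n) A R^(2/3) S^(1/2) = (1/0.012) × 0.9178 × 0.3498^(2/3) × 0.00032^(1/2) = 0.679 m³/s.

Q = 0.679 m³/s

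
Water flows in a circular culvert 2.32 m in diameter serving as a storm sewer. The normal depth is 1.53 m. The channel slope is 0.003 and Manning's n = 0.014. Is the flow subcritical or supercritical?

subcritical

For a circular section of diameter D = 2.32 m at depth y = 1.53 m, the central angle is θ = 2 arccos(1 − 2y/D) = 3.791 rad. Then A = (D²/8)(θ − sin θ) = 2.957 m² and P = Dθ/2 = 4.397 m.
Hydraulic radius R = A/P = 2.957/4.397 = 0.6725 m.
V = (1/n) R^(2/3) √S = (1/0.014) × 0.6725^(2/3) × √0.003 = 3.003 m/s. Hydraulic depth D_h = A/T = 2.957/2.199 = 1.345 m.
Froude number Fr = V/√(g·D_h) = 3.003/√(9.81×1.345) = 0.827, which is less than 1, so the flow is subcritical.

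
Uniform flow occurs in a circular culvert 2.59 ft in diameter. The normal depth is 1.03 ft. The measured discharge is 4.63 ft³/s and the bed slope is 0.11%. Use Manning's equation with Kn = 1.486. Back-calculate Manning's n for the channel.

n = 0.014

For a circular section of diameter D = 2.59 ft at depth y = 1.03 ft, the central angle is θ = 2 arccos(1 − 2y/D) = 2.729 rad. Then A = (D²/8)(θ − sin θ) = 1.953 ft² and P = Dθ/2 = 3.535 ft.
Hydraulic radius R = A/P = 1.953/3.535 = 0.5525 ft.
Rearranging Manning's equation: n = (1.486/Q) A R^(2/3) S^(1/2) = (1.486/4.63) × 1.953 × 0.5525^(2/3) × √0.0011 = 0.014.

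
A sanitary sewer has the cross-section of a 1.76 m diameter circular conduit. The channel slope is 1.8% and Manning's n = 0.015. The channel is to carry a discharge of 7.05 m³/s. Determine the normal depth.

Manning's equation rearranged: A R^(2/3) = nQ / (1·√S) = 0.015 × 7.05 / (√0.018) = 0.7882.
At y = 1.18 m: A R^(2/3) = 1.112 — over.
At y = 0.826 m: A R^(2/3) = 0.6311 — short.
At y = 0.942 m: A R^(2/3) = 0.7885 — close enough.

y_n = 0.942 m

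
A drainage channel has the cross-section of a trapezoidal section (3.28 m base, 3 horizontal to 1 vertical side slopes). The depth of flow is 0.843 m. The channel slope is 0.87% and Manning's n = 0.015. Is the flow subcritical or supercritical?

With bottom width b = 3.28 m and side slope z = 3: A = (b + zy)y = (3.28 + 3×0.843)×0.843 = 4.897 m²; P = b + 2y√(1+z²) = 3.28 + 2×0.843×3.162 = 8.612 m.
Hydraulic radius R = A/P = 4.897/8.612 = 0.5687 m.
V = (1/n) R^(2/3) √S = (1/0.015) × 0.5687^(2/3) × √0.0087 = 4.268 m/s. Hydraulic depth D_h = A/T = 4.897/8.338 = 0.5873 m.
Froude number Fr = V/√(g·D_h) = 4.268/√(9.81×0.5873) = 1.78, which is greater than 1, so the flow is supercritical.

supercritical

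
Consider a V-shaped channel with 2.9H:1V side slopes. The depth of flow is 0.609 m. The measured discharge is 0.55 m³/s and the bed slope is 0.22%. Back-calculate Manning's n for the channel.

For a triangular section with side slope z = 2.9: A = zy² = 2.9×0.609² = 1.076 m²; P = 2y√(1+z²) = 2×0.609×3.068 = 3.736 m.
Hydraulic radius R = A/P = 1.076/3.736 = 0.2879 m.
Rearranging Manning's equation: n = (1/Q) A R^(2/3) S^(1/2) = (1/0.55) × 1.076 × 0.2879^(2/3) × √0.0022 = 0.04.

n = 0.04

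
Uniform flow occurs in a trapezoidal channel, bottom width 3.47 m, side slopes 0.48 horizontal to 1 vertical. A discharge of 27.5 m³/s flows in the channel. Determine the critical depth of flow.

y_c = 1.71 m

At critical depth, Q² T / (g A³) = 1, i.e. A³/T = Q²/g = 27.5²/9.81 = 77.09.
At y = 2.17 m: A³/T = 169 — high.
At y = 1.71 m: A³/T = 77.28 — matches.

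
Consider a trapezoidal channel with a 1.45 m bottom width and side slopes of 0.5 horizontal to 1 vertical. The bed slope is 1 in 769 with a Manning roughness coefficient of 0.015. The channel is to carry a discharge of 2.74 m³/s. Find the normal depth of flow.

y_n = 0.935 m

Manning's equation rearranged: A R^(2/3) = nQ / (1·√S) = 0.015 × 2.74 / (√0.0013) = 1.14.
At y = 0.669 m: A R^(2/3) = 0.6538 — low.
At y = 0.935 m: A R^(2/3) = 1.139 — ≈ 1.14.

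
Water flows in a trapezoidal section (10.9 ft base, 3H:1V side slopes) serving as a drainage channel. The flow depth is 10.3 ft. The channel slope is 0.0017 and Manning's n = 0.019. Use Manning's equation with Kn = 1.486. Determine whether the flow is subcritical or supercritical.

subcritical

With bottom width b = 10.9 ft and side slope z = 3: A = (b + zy)y = (10.9 + 3×10.3)×10.3 = 430.5 ft²; P = b + 2y√(1+z²) = 10.9 + 2×10.3×3.162 = 76.04 ft.
Hydraulic radius R = A/P = 430.5/76.04 = 5.662 ft.
V = (1.486/n) R^(2/3) √S = (1.486/0.019) × 5.662^(2/3) × √0.0017 = 10.24 ft/s. Hydraulic depth D_h = A/T = 430.5/72.7 = 5.922 ft.
Froude number Fr = V/√(g·D_h) = 10.24/√(32.2×5.922) = 0.742, which is less than 1, so the flow is subcritical.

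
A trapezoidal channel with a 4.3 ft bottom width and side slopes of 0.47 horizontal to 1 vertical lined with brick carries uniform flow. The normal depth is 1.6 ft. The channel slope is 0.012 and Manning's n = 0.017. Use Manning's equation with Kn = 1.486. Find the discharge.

With bottom width b = 4.3 ft and side slope z = 0.47: A = (b + zy)y = (4.3 + 0.47×1.6)×1.6 = 8.083 ft²; P = b + 2y√(1+z²) = 4.3 + 2×1.6×1.105 = 7.836 ft.
Hydraulic radius R = A/P = 8.083/7.836 = 1.032 ft.
Manning's equation: Q = (1.486/n) A R^(2/3) S^(1/2) = (1.486/0.017) × 8.083 × 1.032^(2/3) × 0.012^(1/2) = 79 ft³/s.

Q = 79 ft³/s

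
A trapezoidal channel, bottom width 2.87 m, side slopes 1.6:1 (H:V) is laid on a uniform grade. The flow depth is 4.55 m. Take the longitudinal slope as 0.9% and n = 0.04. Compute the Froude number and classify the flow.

subcritical

With bottom width b = 2.87 m and side slope z = 1.6: A = (b + zy)y = (2.87 + 1.6×4.55)×4.55 = 46.18 m²; P = b + 2y√(1+z²) = 2.87 + 2×4.55×1.887 = 20.04 m.
Hydraulic radius R = A/P = 46.18/20.04 = 2.305 m.
V = (1/n) R^(2/3) √S = (1/0.04) × 2.305^(2/3) × √0.009 = 4.138 m/s. Hydraulic depth D_h = A/T = 46.18/17.43 = 2.65 m.
Froude number Fr = V/√(g·D_h) = 4.138/√(9.81×2.65) = 0.812, which is less than 1, so the flow is subcritical.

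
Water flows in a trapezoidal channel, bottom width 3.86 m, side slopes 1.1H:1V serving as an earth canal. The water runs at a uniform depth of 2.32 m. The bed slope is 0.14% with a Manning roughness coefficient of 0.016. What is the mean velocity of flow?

V = 2.9 m/s

With bottom width b = 3.86 m and side slope z = 1.1: A = (b + zy)y = (3.86 + 1.1×2.32)×2.32 = 14.88 m²; P = b + 2y√(1+z²) = 3.86 + 2×2.32×1.487 = 10.76 m.
Hydraulic radius R = A/P = 14.88/10.76 = 1.383 m.
From Manning's equation, V = (1/n) R^(2/3) S^(1/2) = (1/0.016) × 1.383^(2/3) × 0.0014^(1/2) = 2.9 m/s.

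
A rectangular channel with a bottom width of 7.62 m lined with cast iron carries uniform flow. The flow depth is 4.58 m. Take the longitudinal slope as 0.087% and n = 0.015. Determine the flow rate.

Q = 112 m³/s

Flow area A = b·y = 7.62 × 4.58 = 34.9 m². Wetted perimeter P = b + 2y = 7.62 + 2×4.58 = 16.78 m.
Hydraulic radius R = A/P = 34.9/16.78 = 2.08 m.
Manning's equation: Q = (1/n) A R^(2/3) S^(1/2) = (1/0.015) × 34.9 × 2.08^(2/3) × 0.00087^(1/2) = 112 m³/s.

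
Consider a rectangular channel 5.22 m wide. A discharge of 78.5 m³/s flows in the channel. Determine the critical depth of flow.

For a rectangular channel, critical depth y_c = (q²/g)^(1/3) where q = Q/b = 78.5/5.22 = 15.04 m²/s.
So y_c = (15.04²/9.81)^(1/3) = 2.85 m.

y_c = 2.85 m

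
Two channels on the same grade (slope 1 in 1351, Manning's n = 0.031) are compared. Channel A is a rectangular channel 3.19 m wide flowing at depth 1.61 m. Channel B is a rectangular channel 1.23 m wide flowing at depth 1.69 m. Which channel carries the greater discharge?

Channel A: Flow area A = b·y = 3.19 × 1.61 = 5.136 m². Wetted perimeter P = b + 2y = 3.19 + 2×1.61 = 6.41 m. Hydraulic radius R = A/P = 5.136/6.41 = 0.8012 m. Q_A = (1/0.031)·5.136·0.8012^(2/3)·√0.0007402 = 3.888 m³/s.
Channel B: Flow area A = b·y = 1.23 × 1.69 = 2.079 m². Wetted perimeter P = b + 2y = 1.23 + 2×1.69 = 4.61 m. Hydraulic radius R = A/P = 2.079/4.61 = 0.4509 m. Q_B = (1/0.031)·2.079·0.4509^(2/3)·√0.0007402 = 1.073 m³/s.
Q_A = 3.888 m³/s vs Q_B = 1.073 m³/s, so channel A carries more.

channel A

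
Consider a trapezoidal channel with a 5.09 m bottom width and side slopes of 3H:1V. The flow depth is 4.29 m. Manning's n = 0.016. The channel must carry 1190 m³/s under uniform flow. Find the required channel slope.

S = 0.0191

With bottom width b = 5.09 m and side slope z = 3: A = (b + zy)y = (5.09 + 3×4.29)×4.29 = 77.05 m²; P = b + 2y√(1+z²) = 5.09 + 2×4.29×3.162 = 32.22 m.
Hydraulic radius R = A/P = 77.05/32.22 = 2.391 m.
From Manning's equation, S = [nQ / (1 A R^(2/3))]² = [0.016 × 1190 / (1 × 77.05 × 2.391^(2/3))]² = 0.0191.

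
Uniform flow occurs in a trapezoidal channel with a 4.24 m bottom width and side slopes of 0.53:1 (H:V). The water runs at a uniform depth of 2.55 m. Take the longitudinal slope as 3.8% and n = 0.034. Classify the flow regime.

With bottom width b = 4.24 m and side slope z = 0.53: A = (b + zy)y = (4.24 + 0.53×2.55)×2.55 = 14.26 m²; P = b + 2y√(1+z²) = 4.24 + 2×2.55×1.132 = 10.01 m.
Hydraulic radius R = A/P = 14.26/10.01 = 1.424 m.
V = (1/n) R^(2/3) √S = (1/0.034) × 1.424^(2/3) × √0.038 = 7.257 m/s. Hydraulic depth D_h = A/T = 14.26/6.943 = 2.054 m.
Froude number Fr = V/√(g·D_h) = 7.257/√(9.81×2.054) = 1.62, which is greater than 1, so the flow is supercritical.

supercritical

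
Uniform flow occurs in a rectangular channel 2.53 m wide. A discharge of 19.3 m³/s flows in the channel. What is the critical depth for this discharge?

y_c = 1.81 m

For a rectangular channel, critical depth y_c = (q²/g)^(1/3) where q = Q/b = 19.3/2.53 = 7.628 m²/s.
So y_c = (7.628²/9.81)^(1/3) = 1.81 m.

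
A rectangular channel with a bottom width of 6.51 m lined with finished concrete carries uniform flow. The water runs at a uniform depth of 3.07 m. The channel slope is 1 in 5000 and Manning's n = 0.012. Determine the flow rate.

Flow area A = b·y = 6.51 × 3.07 = 19.99 m². Wetted perimeter P = b + 2y = 6.51 + 2×3.07 = 12.65 m.
Hydraulic radius R = A/P = 19.99/12.65 = 1.58 m.
Manning's equation: Q = (1/n) A R^(2/3) S^(1/2) = (1/0.012) × 19.99 × 1.58^(2/3) × 0.0002^(1/2) = 32 m³/s.

Q = 32 m³/s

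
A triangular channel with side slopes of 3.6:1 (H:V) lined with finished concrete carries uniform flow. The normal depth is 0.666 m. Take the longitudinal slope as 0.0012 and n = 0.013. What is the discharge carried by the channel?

For a triangular section with side slope z = 3.6: A = zy² = 3.6×0.666² = 1.597 m²; P = 2y√(1+z²) = 2×0.666×3.736 = 4.977 m.
Hydraulic radius R = A/P = 1.597/4.977 = 0.3209 m.
Manning's equation: Q = (1/n) A R^(2/3) S^(1/2) = (1/0.013) × 1.597 × 0.3209^(2/3) × 0.0012^(1/2) = 1.99 m³/s.

Q = 1.99 m³/s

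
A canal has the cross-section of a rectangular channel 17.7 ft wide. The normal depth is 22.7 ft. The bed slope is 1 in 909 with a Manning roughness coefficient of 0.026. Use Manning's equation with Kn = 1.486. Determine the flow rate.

Q = 2620 ft³/s

Flow area A = b·y = 17.7 × 22.7 = 401.8 ft². Wetted perimeter P = b + 2y = 17.7 + 2×22.7 = 63.1 ft.
Hydraulic radius R = A/P = 401.8/63.1 = 6.368 ft.
Manning's equation: Q = (1.486/n) A R^(2/3) S^(1/2) = (1.486/0.026) × 401.8 × 6.368^(2/3) × 0.0011^(1/2) = 2620 ft³/s.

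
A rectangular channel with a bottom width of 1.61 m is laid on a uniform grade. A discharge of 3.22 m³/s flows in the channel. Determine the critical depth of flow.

y_c = 0.742 m

For a rectangular channel, critical depth y_c = (q²/g)^(1/3) where q = Q/b = 3.22/1.61 = 2 m²/s.
So y_c = (2²/9.81)^(1/3) = 0.742 m.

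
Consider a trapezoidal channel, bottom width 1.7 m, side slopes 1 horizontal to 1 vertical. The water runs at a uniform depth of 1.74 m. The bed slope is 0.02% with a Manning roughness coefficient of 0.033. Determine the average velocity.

V = 0.401 m/s

With bottom width b = 1.7 m and side slope z = 1: A = (b + zy)y = (1.7 + 1×1.74)×1.74 = 5.986 m²; P = b + 2y√(1+z²) = 1.7 + 2×1.74×1.414 = 6.621 m.
Hydraulic radius R = A/P = 5.986/6.621 = 0.904 m.
From Manning's equation, V = (1/n) R^(2/3) S^(1/2) = (1/0.033) × 0.904^(2/3) × 0.0002^(1/2) = 0.401 m/s.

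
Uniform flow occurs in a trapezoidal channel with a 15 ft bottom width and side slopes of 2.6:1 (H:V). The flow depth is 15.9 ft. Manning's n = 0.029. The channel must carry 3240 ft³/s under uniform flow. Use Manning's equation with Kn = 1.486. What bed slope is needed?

With bottom width b = 15 ft and side slope z = 2.6: A = (b + zy)y = (15 + 2.6×15.9)×15.9 = 895.8 ft²; P = b + 2y√(1+z²) = 15 + 2×15.9×2.786 = 103.6 ft.
Hydraulic radius R = A/P = 895.8/103.6 = 8.648 ft.
From Manning's equation, S = [nQ / (1.486 A R^(2/3))]² = [0.029 × 3240 / (1.486 × 895.8 × 8.648^(2/3))]² = 0.000281.

S = 0.000281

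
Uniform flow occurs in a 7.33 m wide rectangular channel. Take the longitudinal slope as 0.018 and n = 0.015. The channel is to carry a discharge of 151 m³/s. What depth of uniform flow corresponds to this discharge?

y_n = 1.96 m

Manning's equation rearranged: A R^(2/3) = nQ / (1·√S) = 0.015 × 151 / (√0.018) = 16.88.
Try y = 1.61 m: A R^(2/3) = 12.72 — low.
Try y = 1.96 m: A R^(2/3) = 16.91 — close enough.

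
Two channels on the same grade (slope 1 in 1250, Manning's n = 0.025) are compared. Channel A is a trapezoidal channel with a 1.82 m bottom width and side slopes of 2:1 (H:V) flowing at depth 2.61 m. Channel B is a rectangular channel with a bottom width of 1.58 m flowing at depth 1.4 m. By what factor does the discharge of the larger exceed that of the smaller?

Channel A: With bottom width b = 1.82 m and side slope z = 2: A = (b + zy)y = (1.82 + 2×2.61)×2.61 = 18.37 m²; P = b + 2y√(1+z²) = 1.82 + 2×2.61×2.236 = 13.49 m. Hydraulic radius R = A/P = 18.37/13.49 = 1.362 m. Q_A = (1/0.025)·18.37·1.362^(2/3)·√0.0008 = 25.54 m³/s.
Channel B: Flow area A = b·y = 1.58 × 1.4 = 2.212 m². Wetted perimeter P = b + 2y = 1.58 + 2×1.4 = 4.38 m. Hydraulic radius R = A/P = 2.212/4.38 = 0.505 m. Q_B = (1/0.025)·2.212·0.505^(2/3)·√0.0008 = 1.587 m³/s.
The larger discharge is 25.54 m³/s and the smaller is 1.587 m³/s; the ratio is 16.1.

16.1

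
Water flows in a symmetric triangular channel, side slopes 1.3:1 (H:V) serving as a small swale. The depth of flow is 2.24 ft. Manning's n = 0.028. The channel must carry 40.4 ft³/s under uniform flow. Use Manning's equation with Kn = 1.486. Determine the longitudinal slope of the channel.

S = 0.016

For a triangular section with side slope z = 1.3: A = zy² = 1.3×2.24² = 6.523 ft²; P = 2y√(1+z²) = 2×2.24×1.64 = 7.348 ft.
Hydraulic radius R = A/P = 6.523/7.348 = 0.8877 ft.
From Manning's equation, S = [nQ / (1.486 A R^(2/3))]² = [0.028 × 40.4 / (1.486 × 6.523 × 0.8877^(2/3))]² = 0.016.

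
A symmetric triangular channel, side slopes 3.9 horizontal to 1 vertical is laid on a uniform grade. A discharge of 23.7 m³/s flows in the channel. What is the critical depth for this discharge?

At critical depth, Q² T / (g A³) = 1, i.e. A³/T = Q²/g = 23.7²/9.81 = 57.26.
Trying y = 1.86 m: A³/T = 169.3 — too large.
Trying y = 1.11 m: A³/T = 12.81 — too small.
Trying y = 1.5 m: A³/T = 57.75 — ≈ 57.26.

y_c = 1.5 m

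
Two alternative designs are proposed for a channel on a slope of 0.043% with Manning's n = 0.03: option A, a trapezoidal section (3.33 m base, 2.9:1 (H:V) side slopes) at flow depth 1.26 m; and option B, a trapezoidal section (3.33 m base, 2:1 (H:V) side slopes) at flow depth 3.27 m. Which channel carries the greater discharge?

Channel A: With bottom width b = 3.33 m and side slope z = 2.9: A = (b + zy)y = (3.33 + 2.9×1.26)×1.26 = 8.8 m²; P = b + 2y√(1+z²) = 3.33 + 2×1.26×3.068 = 11.06 m. Hydraulic radius R = A/P = 8.8/11.06 = 0.7956 m. Q_A = (1/0.03)·8.8·0.7956^(2/3)·√0.00043 = 5.223 m³/s.
Channel B: With bottom width b = 3.33 m and side slope z = 2: A = (b + zy)y = (3.33 + 2×3.27)×3.27 = 32.27 m²; P = b + 2y√(1+z²) = 3.33 + 2×3.27×2.236 = 17.95 m. Hydraulic radius R = A/P = 32.27/17.95 = 1.798 m. Q_B = (1/0.03)·32.27·1.798^(2/3)·√0.00043 = 32.98 m³/s.
Q_A = 5.223 m³/s vs Q_B = 32.98 m³/s, so channel B carries more.

channel B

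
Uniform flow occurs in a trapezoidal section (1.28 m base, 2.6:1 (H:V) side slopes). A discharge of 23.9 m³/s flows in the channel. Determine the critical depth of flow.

At critical depth, Q² T / (g A³) = 1, i.e. A³/T = Q²/g = 23.9²/9.81 = 58.23.
Try y = 1.92 m: A³/T = 155 — high.
Try y = 1.38 m: A³/T = 35.85 — low.
Try y = 1.54 m: A³/T = 58.01 — close enough.

y_c = 1.54 m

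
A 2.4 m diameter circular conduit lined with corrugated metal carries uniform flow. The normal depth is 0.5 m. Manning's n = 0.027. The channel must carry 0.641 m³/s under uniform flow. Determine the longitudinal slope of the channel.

For a circular section of diameter D = 2.4 m at depth y = 0.5 m, the central angle is θ = 2 arccos(1 − 2y/D) = 1.896 rad. Then A = (D²/8)(θ − sin θ) = 0.6828 m² and P = Dθ/2 = 2.275 m.
Hydraulic radius R = A/P = 0.6828/2.275 = 0.3001 m.
From Manning's equation, S = [nQ / (1 A R^(2/3))]² = [0.027 × 0.641 / (1 × 0.6828 × 0.3001^(2/3))]² = 0.0032.

S = 0.0032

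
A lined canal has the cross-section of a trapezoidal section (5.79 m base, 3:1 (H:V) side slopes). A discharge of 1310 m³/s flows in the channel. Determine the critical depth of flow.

y_c = 7.38 m

At critical depth, Q² T / (g A³) = 1, i.e. A³/T = Q²/g = 1310²/9.81 = 174900.
Trying y = 9.01 m: A³/T = 432000 — high.
Trying y = 5.77 m: A³/T = 58600 — low.
Trying y = 7.38 m: A³/T = 174900 — ≈ 174900.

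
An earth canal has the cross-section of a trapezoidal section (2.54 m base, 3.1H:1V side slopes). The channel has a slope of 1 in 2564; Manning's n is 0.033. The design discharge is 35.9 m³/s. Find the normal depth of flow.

y_n = 3.27 m

Manning's equation rearranged: A R^(2/3) = nQ / (1·√S) = 0.033 × 35.9 / (√0.00039) = 59.99.
Trying y = 3.74 m: A R^(2/3) = 82.92 — over.
Trying y = 2.53 m: A R^(2/3) = 32.58 — short.
Trying y = 3.27 m: A R^(2/3) = 59.94 — close enough.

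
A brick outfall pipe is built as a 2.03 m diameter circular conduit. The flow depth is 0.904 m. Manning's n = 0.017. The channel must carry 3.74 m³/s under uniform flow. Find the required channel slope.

S = 0.0057

For a circular section of diameter D = 2.03 m at depth y = 0.904 m, the central angle is θ = 2 arccos(1 − 2y/D) = 2.922 rad. Then A = (D²/8)(θ − sin θ) = 1.393 m² and P = Dθ/2 = 2.966 m.
Hydraulic radius R = A/P = 1.393/2.966 = 0.4697 m.
From Manning's equation, S = [nQ / (1 A R^(2/3))]² = [0.017 × 3.74 / (1 × 1.393 × 0.4697^(2/3))]² = 0.0057.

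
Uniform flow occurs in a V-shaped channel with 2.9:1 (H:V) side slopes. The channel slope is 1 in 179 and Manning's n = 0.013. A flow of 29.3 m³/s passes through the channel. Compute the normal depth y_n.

y_n = 1.49 m

Manning's equation rearranged: A R^(2/3) = nQ / (1·√S) = 0.013 × 29.3 / (√0.005587) = 5.096.
At y = 1.03 m: A R^(2/3) = 1.904 — short.
At y = 1.49 m: A R^(2/3) = 5.097 — matches.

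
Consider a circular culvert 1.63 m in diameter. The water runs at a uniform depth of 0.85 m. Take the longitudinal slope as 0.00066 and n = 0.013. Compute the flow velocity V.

For a circular section of diameter D = 1.63 m at depth y = 0.85 m, the central angle is θ = 2 arccos(1 − 2y/D) = 3.228 rad. Then A = (D²/8)(θ − sin θ) = 1.1 m² and P = Dθ/2 = 2.63 m.
Hydraulic radius R = A/P = 1.1/2.63 = 0.4183 m.
From Manning's equation, V = (1/n) R^(2/3) S^(1/2) = (1/0.013) × 0.4183^(2/3) × 0.00066^(1/2) = 1.11 m/s.

V = 1.11 m/s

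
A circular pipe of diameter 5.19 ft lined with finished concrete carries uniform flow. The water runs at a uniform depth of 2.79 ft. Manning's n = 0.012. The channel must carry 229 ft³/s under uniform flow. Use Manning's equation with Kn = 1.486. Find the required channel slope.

For a circular section of diameter D = 5.19 ft at depth y = 2.79 ft, the central angle is θ = 2 arccos(1 − 2y/D) = 3.292 rad. Then A = (D²/8)(θ − sin θ) = 11.59 ft² and P = Dθ/2 = 8.543 ft.
Hydraulic radius R = A/P = 11.59/8.543 = 1.357 ft.
From Manning's equation, S = [nQ / (1.486 A R^(2/3))]² = [0.012 × 229 / (1.486 × 11.59 × 1.357^(2/3))]² = 0.017.

S = 0.017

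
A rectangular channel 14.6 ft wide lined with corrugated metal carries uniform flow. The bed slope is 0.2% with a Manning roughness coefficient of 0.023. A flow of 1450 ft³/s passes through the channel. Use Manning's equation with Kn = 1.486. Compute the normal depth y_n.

Manning's equation rearranged: A R^(2/3) = nQ / (1.486·√S) = 0.023 × 1450 / (1.486 × √0.002) = 501.8.
At y = 11.1 ft: A R^(2/3) = 435.4 — low.
At y = 15.1 ft: A R^(2/3) = 637.8 — high.
At y = 12.4 ft: A R^(2/3) = 500.4 — ≈ 501.8.

y_n = 12.4 ft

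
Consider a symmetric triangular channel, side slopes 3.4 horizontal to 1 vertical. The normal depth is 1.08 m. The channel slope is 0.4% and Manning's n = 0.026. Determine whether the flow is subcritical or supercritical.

For a triangular section with side slope z = 3.4: A = zy² = 3.4×1.08² = 3.966 m²; P = 2y√(1+z²) = 2×1.08×3.544 = 7.655 m.
Hydraulic radius R = A/P = 3.966/7.655 = 0.5181 m.
V = (1/n) R^(2/3) √S = (1/0.026) × 0.5181^(2/3) × √0.004 = 1.569 m/s. Hydraulic depth D_h = A/T = 3.966/7.344 = 0.54 m.
Froude number Fr = V/√(g·D_h) = 1.569/√(9.81×0.54) = 0.682, which is less than 1, so the flow is subcritical.

subcritical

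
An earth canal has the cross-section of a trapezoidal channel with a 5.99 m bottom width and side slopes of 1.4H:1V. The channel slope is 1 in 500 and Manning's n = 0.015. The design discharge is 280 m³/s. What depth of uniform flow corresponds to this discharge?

y_n = 4.28 m

Manning's equation rearranged: A R^(2/3) = nQ / (1·√S) = 0.015 × 280 / (√0.002) = 93.91.
At y = 3.53 m: A R^(2/3) = 63.84 — low.
At y = 5.32 m: A R^(2/3) = 146.8 — high.
At y = 4.28 m: A R^(2/3) = 93.84 — matches.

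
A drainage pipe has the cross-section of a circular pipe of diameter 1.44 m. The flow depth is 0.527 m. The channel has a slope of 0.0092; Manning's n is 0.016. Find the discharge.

For a circular section of diameter D = 1.44 m at depth y = 0.527 m, the central angle is θ = 2 arccos(1 − 2y/D) = 2.599 rad. Then A = (D²/8)(θ − sin θ) = 0.5397 m² and P = Dθ/2 = 1.871 m.
Hydraulic radius R = A/P = 0.5397/1.871 = 0.2885 m.
Manning's equation: Q = (1/n) A R^(2/3) S^(1/2) = (1/0.016) × 0.5397 × 0.2885^(2/3) × 0.0092^(1/2) = 1.41 m³/s.

Q = 1.41 m³/s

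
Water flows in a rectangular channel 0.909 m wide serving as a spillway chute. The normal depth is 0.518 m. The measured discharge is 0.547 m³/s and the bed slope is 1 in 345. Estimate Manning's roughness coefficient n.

Flow area A = b·y = 0.909 × 0.518 = 0.4709 m². Wetted perimeter P = b + 2y = 0.909 + 2×0.518 = 1.945 m.
Hydraulic radius R = A/P = 0.4709/1.945 = 0.2421 m.
Rearranging Manning's equation: n = (1/Q) A R^(2/3) S^(1/2) = (1/0.547) × 0.4709 × 0.2421^(2/3) × √0.002899 = 0.018.

n = 0.018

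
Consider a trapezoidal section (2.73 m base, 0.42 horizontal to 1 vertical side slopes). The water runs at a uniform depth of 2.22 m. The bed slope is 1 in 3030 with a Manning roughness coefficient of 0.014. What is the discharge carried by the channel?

Q = 11.1 m³/s

With bottom width b = 2.73 m and side slope z = 0.42: A = (b + zy)y = (2.73 + 0.42×2.22)×2.22 = 8.131 m²; P = b + 2y√(1+z²) = 2.73 + 2×2.22×1.085 = 7.546 m.
Hydraulic radius R = A/P = 8.131/7.546 = 1.078 m.
Manning's equation: Q = (1/n) A R^(2/3) S^(1/2) = (1/0.014) × 8.131 × 1.078^(2/3) × 0.00033^(1/2) = 11.1 m³/s.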